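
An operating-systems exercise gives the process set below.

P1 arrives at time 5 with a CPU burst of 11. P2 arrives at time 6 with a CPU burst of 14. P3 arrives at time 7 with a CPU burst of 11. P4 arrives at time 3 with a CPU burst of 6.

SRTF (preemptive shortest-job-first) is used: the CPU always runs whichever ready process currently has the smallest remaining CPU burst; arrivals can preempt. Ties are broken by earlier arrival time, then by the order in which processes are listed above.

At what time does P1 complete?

20

Schedule: | idle 0-3 | P4 3-9 | P1 9-20 | P3 20-31 | P2 31-45 |
Completion: P1=20  P2=45  P3=31  P4=9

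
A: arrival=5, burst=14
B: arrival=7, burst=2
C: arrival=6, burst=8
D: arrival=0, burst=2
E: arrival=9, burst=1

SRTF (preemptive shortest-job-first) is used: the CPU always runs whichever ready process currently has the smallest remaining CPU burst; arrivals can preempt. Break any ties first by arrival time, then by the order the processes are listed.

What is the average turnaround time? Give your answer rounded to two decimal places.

8.20

Timeline: | D 0-2 | idle 2-5 | A 5-6 | C 6-7 | B 7-9 | E 9-10 | C 10-17 | A 17-30 |
Completion: A=30  B=9  C=17  D=2  E=10
Turnaround (C−A): A=25  B=2  C=11  D=2  E=1
Turnaround times: A=25, B=2, C=11, D=2, E=1
Average turnaround = (25+2+11+2+1) / 5 = 41/5 = 8.20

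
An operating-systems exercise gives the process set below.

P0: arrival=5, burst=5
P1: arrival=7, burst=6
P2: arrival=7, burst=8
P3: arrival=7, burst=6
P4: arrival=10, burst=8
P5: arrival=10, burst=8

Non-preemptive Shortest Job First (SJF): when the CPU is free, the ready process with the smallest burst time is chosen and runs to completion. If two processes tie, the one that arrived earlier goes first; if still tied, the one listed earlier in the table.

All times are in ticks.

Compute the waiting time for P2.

15

Schedule: | idle 0-5 | P0 5-10 | P1 10-16 | P3 16-22 | P2 22-30 | P4 30-38 | P5 38-46 |
Completion: P0=10  P1=16  P2=30  P3=22  P4=38  P5=46
Waiting(P2) = turnaround − burst = 23 − 8 = 15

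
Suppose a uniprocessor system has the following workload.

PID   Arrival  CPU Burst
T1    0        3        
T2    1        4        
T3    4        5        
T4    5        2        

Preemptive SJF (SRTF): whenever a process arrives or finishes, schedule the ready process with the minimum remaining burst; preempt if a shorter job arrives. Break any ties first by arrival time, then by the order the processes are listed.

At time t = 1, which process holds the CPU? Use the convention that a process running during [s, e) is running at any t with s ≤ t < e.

Schedule: | T1 0-3 | T2 3-7 | T4 7-9 | T3 9-14 |
Completion: T1=3  T2=7  T3=14  T4=9
Turnaround (C−A): T1=3  T2=6  T3=10  T4=4

T1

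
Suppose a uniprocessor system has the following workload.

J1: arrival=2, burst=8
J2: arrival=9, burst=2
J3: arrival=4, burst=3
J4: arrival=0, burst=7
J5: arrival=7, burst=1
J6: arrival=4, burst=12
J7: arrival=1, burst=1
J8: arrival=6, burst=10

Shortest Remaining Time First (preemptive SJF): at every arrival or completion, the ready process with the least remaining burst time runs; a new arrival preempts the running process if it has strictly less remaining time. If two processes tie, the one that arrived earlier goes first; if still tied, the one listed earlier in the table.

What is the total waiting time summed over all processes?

Gantt: | J4 0-1 | J7 1-2 | J4 2-4 | J3 4-7 | J5 7-8 | J4 8-9 | J2 9-11 | J4 11-14 | J1 14-22 | J8 22-32 | J6 32-44 |
Completion: J1=22  J2=11  J3=7  J4=14  J5=8  J6=44  J7=2  J8=32
Waiting = turnaround − burst: J1=12, J2=0, J3=0, J4=7, J5=0, J6=28, J7=0, J8=16
Total waiting = 12 + 0 + 0 + 7 + 0 + 28 + 0 + 16 = 63

63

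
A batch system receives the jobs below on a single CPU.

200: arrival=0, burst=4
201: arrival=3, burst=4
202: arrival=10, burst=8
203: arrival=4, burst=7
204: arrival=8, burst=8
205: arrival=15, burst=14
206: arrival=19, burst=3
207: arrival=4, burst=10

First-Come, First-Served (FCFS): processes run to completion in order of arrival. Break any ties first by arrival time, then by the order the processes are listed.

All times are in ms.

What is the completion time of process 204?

Gantt: | 200 0-4 | 201 4-8 | 203 8-15 | 207 15-25 | 204 25-33 | 202 33-41 | 205 41-55 | 206 55-58 |
Completion: 200=4  201=8  202=41  203=15  204=33  205=55  206=58  207=25
Turnaround (C−A): 200=4  201=5  202=31  203=11  204=25  205=40  206=39  207=21

33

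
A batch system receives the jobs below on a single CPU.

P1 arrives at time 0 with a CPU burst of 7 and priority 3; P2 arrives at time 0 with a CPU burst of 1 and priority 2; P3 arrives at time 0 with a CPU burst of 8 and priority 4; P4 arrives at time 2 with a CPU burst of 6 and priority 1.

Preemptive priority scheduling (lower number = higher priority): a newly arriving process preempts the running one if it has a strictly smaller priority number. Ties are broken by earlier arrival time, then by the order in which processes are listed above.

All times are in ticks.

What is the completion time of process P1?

14

Gantt: | P2 0-1 | P1 1-2 | P4 2-8 | P1 8-14 | P3 14-22 |
Completion: P1=14  P2=1  P3=22  P4=8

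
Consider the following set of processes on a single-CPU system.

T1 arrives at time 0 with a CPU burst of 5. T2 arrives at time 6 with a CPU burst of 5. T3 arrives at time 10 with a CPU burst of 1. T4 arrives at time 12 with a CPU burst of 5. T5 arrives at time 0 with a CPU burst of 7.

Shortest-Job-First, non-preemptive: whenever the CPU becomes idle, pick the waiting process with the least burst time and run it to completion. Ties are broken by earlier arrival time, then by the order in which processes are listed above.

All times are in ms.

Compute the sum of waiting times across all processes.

Gantt: | T1 0-5 | T5 5-12 | T3 12-13 | T2 13-18 | T4 18-23 |
Completion: T1=5  T2=18  T3=13  T4=23  T5=12
Turnaround (C−A): T1=5  T2=12  T3=3  T4=11  T5=12
Waiting = turnaround − burst: T1=0, T2=7, T3=2, T4=6, T5=5
Total waiting = 0 + 7 + 2 + 6 + 5 = 20

20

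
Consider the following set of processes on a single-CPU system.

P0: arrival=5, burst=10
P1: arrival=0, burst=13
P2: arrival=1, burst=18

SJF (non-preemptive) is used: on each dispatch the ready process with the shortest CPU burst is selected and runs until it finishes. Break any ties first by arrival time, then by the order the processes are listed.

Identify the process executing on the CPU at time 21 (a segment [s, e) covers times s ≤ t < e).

P0

Gantt: | P1 0-13 | P0 13-23 | P2 23-41 |
Completion: P0=23  P1=13  P2=41
Turnaround (C−A): P0=18  P1=13  P2=40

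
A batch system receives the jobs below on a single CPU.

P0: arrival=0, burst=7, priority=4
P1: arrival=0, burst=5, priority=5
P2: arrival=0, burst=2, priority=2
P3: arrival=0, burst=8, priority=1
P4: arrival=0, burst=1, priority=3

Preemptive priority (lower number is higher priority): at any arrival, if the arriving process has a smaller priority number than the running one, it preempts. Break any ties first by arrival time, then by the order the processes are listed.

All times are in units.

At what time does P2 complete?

Schedule: | P3 0-8 | P2 8-10 | P4 10-11 | P0 11-18 | P1 18-23 |
Completion: P0=18  P1=23  P2=10  P3=8  P4=11
Turnaround (C−A): P0=18  P1=23  P2=10  P3=8  P4=11

10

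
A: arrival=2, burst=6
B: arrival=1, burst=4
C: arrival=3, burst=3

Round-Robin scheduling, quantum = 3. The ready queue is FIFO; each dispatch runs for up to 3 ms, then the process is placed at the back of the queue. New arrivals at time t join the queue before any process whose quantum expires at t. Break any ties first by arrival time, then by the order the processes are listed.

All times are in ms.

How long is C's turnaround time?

Gantt: | idle 0-1 | B 1-4 | A 4-7 | C 7-10 | B 10-11 | A 11-14 |
Completion: A=14  B=11  C=10
Turnaround (C−A): A=12  B=10  C=7
Turnaround(C) = completion − arrival = 10 − 3 = 7

7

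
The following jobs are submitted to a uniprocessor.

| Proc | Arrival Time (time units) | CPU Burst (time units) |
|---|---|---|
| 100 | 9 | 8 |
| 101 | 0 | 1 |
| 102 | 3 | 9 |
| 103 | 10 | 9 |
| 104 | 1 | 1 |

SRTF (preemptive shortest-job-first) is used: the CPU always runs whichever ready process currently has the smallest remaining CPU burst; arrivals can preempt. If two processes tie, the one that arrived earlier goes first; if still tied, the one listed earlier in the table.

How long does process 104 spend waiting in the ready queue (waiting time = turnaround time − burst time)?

0

Gantt: | 101 0-1 | 104 1-2 | idle 2-3 | 102 3-12 | 100 12-20 | 103 20-29 |
Completion: 100=20  101=1  102=12  103=29  104=2
Turnaround (C−A): 100=11  101=1  102=9  103=19  104=1
Waiting(104) = turnaround − burst = 1 − 1 = 0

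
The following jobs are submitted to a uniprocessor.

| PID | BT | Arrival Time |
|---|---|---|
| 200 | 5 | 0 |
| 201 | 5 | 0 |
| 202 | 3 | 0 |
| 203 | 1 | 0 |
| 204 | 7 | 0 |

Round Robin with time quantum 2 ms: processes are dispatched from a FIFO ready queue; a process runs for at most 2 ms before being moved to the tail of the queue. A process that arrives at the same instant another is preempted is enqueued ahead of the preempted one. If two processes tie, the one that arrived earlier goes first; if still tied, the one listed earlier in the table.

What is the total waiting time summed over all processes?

Timeline: | 200 0-2 | 201 2-4 | 202 4-6 | 203 6-7 | 204 7-9 | 200 9-11 | 201 11-13 | 202 13-14 | 204 14-16 | 200 16-17 | 201 17-18 | 204 18-21 |
Completion: 200=17  201=18  202=14  203=7  204=21
Turnaround (C−A): 200=17  201=18  202=14  203=7  204=21
Waiting = turnaround − burst: 200=12, 201=13, 202=11, 203=6, 204=14
Total waiting = 12 + 13 + 11 + 6 + 14 = 56

56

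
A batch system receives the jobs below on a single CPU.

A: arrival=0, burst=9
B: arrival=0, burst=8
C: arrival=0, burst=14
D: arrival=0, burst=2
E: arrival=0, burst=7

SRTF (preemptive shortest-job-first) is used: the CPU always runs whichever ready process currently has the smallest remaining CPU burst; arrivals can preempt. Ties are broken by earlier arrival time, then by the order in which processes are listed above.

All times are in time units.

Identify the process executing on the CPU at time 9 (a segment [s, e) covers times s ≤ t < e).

B

Timeline: | D 0-2 | E 2-9 | B 9-17 | A 17-26 | C 26-40 |
Completion: A=26  B=17  C=40  D=2  E=9
Turnaround (C−A): A=26  B=17  C=40  D=2  E=9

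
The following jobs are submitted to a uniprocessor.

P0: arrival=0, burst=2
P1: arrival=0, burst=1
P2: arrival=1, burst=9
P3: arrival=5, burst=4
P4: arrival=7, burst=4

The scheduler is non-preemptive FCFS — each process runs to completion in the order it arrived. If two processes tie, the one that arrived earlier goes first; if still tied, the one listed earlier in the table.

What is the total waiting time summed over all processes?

20

Schedule: | P0 0-2 | P1 2-3 | P2 3-12 | P3 12-16 | P4 16-20 |
Completion: P0=2  P1=3  P2=12  P3=16  P4=20
Waiting = turnaround − burst: P0=0, P1=2, P2=2, P3=7, P4=9
Total waiting = 0 + 2 + 2 + 7 + 9 = 20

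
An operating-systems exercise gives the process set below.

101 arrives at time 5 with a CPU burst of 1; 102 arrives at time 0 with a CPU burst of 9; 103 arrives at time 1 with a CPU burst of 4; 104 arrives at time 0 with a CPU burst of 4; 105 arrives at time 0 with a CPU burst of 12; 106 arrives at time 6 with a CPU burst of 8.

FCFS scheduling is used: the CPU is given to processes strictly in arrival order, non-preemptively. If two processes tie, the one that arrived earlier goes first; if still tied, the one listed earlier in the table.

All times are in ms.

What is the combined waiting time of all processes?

94

Timeline: | 102 0-9 | 104 9-13 | 105 13-25 | 103 25-29 | 101 29-30 | 106 30-38 |
Completion: 101=30  102=9  103=29  104=13  105=25  106=38
Turnaround (C−A): 101=25  102=9  103=28  104=13  105=25  106=32
Waiting = turnaround − burst: 101=24, 102=0, 103=24, 104=9, 105=13, 106=24
Total waiting = 24 + 0 + 24 + 9 + 13 + 24 = 94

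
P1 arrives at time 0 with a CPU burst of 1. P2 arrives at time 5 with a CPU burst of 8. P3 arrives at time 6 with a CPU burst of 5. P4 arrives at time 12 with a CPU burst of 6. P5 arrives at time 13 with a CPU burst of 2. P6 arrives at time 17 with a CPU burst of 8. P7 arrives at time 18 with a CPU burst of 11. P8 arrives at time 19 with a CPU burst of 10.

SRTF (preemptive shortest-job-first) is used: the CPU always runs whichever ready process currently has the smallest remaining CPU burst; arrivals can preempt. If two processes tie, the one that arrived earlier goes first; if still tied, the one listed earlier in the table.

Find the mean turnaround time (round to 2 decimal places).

14.50

Gantt: | P1 0-1 | idle 1-5 | P2 5-6 | P3 6-11 | P2 11-13 | P5 13-15 | P2 15-20 | P4 20-26 | P6 26-34 | P8 34-44 | P7 44-55 |
Completion: P1=1  P2=20  P3=11  P4=26  P5=15  P6=34  P7=55  P8=44
Turnaround (C−A): P1=1  P2=15  P3=5  P4=14  P5=2  P6=17  P7=37  P8=25
Turnaround times: P1=1, P2=15, P3=5, P4=14, P5=2, P6=17, P7=37, P8=25
Average turnaround = (1+15+5+14+2+17+37+25) / 8 = 116/8 = 14.50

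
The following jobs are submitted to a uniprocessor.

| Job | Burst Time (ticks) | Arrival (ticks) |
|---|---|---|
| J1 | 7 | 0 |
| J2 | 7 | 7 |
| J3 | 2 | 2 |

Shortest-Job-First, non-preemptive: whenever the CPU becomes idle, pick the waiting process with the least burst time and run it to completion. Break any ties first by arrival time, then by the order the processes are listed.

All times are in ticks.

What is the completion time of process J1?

Schedule: | J1 0-7 | J3 7-9 | J2 9-16 |
Completion: J1=7  J2=16  J3=9
Turnaround (C−A): J1=7  J2=9  J3=7

7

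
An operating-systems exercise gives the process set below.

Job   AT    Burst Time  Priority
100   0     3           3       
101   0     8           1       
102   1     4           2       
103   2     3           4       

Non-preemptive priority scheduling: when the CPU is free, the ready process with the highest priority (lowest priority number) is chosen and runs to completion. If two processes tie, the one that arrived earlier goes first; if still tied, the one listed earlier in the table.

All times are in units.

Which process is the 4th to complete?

Gantt: | 101 0-8 | 102 8-12 | 100 12-15 | 103 15-18 |
Completion: 100=15  101=8  102=12  103=18
Finish order: 101 → 102 → 100 → 103

103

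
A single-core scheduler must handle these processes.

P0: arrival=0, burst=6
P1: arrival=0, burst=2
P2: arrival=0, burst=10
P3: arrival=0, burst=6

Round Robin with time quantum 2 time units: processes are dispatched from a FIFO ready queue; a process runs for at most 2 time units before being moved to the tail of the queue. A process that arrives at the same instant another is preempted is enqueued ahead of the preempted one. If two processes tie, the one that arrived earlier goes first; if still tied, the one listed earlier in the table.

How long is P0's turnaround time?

16

Timeline: | P0 0-2 | P1 2-4 | P2 4-6 | P3 6-8 | P0 8-10 | P2 10-12 | P3 12-14 | P0 14-16 | P2 16-18 | P3 18-20 | P2 20-24 |
Completion: P0=16  P1=4  P2=24  P3=20
Turnaround(P0) = completion − arrival = 16 − 0 = 16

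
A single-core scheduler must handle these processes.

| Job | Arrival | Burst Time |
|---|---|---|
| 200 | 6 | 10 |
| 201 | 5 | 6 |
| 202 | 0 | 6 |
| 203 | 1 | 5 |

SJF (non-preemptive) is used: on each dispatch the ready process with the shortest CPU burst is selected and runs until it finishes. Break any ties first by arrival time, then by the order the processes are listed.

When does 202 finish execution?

Gantt: | 202 0-6 | 203 6-11 | 201 11-17 | 200 17-27 |
Completion: 200=27  201=17  202=6  203=11

6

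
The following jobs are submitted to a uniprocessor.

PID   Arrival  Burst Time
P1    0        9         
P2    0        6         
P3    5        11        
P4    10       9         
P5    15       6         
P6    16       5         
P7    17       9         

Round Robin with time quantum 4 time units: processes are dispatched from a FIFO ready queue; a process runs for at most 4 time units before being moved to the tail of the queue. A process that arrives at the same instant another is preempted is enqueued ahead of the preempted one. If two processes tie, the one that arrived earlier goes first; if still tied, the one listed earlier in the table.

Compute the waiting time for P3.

Timeline: | P1 0-4 | P2 4-8 | P1 8-12 | P3 12-16 | P2 16-18 | P4 18-22 | P1 22-23 | P5 23-27 | P6 27-31 | P3 31-35 | P7 35-39 | P4 39-43 | P5 43-45 | P6 45-46 | P3 46-49 | P7 49-53 | P4 53-54 | P7 54-55 |
Completion: P1=23  P2=18  P3=49  P4=54  P5=45  P6=46  P7=55
Turnaround (C−A): P1=23  P2=18  P3=44  P4=44  P5=30  P6=30  P7=38
Waiting(P3) = turnaround − burst = 44 − 11 = 33

33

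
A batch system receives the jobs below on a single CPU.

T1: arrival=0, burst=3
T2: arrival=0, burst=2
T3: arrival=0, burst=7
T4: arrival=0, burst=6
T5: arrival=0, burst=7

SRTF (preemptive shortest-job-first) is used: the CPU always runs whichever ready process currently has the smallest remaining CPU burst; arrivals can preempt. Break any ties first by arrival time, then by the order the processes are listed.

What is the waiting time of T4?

5

Timeline: | T2 0-2 | T1 2-5 | T4 5-11 | T3 11-18 | T5 18-25 |
Completion: T1=5  T2=2  T3=18  T4=11  T5=25
Turnaround (C−A): T1=5  T2=2  T3=18  T4=11  T5=25
Waiting(T4) = turnaround − burst = 11 − 6 = 5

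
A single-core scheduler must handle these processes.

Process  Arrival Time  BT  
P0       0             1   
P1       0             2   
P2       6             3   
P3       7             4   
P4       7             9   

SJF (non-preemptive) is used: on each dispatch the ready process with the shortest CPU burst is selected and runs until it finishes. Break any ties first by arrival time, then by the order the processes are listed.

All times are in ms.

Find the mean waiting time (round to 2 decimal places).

Schedule: | P0 0-1 | P1 1-3 | idle 3-6 | P2 6-9 | P3 9-13 | P4 13-22 |
Completion: P0=1  P1=3  P2=9  P3=13  P4=22
Turnaround (C−A): P0=1  P1=3  P2=3  P3=6  P4=15
Waiting times: P0=0, P1=1, P2=0, P3=2, P4=6
Average waiting = (0+1+0+2+6) / 5 = 9/5 = 1.80

1.80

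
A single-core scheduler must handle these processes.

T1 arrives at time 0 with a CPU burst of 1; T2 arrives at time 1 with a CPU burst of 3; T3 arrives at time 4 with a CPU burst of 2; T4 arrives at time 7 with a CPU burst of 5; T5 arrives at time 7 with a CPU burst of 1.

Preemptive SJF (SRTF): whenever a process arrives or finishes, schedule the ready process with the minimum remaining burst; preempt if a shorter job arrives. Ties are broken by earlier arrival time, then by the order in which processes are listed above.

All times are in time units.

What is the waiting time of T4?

Schedule: | T1 0-1 | T2 1-4 | T3 4-6 | idle 6-7 | T5 7-8 | T4 8-13 |
Completion: T1=1  T2=4  T3=6  T4=13  T5=8
Waiting(T4) = turnaround − burst = 6 − 5 = 1

1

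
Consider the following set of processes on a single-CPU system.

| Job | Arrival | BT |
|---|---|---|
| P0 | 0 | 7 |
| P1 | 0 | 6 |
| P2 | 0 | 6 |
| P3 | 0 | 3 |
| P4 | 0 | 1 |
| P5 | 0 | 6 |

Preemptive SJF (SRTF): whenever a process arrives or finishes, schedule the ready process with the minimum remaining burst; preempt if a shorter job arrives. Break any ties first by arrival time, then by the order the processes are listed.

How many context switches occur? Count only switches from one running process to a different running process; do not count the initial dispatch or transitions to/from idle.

Timeline: | P4 0-1 | P3 1-4 | P1 4-10 | P2 10-16 | P5 16-22 | P0 22-29 |
Completion: P0=29  P1=10  P2=16  P3=4  P4=1  P5=22

5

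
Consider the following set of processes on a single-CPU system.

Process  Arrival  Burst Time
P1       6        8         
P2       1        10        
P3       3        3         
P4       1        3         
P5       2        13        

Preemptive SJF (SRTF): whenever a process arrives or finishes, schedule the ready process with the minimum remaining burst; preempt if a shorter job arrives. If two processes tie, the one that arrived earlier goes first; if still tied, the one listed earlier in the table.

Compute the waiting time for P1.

Timeline: | idle 0-1 | P4 1-4 | P3 4-7 | P1 7-15 | P2 15-25 | P5 25-38 |
Completion: P1=15  P2=25  P3=7  P4=4  P5=38
Turnaround (C−A): P1=9  P2=24  P3=4  P4=3  P5=36
Waiting(P1) = turnaround − burst = 9 − 8 = 1

1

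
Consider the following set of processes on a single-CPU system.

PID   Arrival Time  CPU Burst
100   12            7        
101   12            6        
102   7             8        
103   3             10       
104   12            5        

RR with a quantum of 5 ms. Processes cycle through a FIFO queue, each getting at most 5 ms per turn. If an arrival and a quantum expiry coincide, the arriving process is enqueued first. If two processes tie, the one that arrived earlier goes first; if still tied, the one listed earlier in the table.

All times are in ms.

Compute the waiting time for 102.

21

Schedule: | idle 0-3 | 103 3-8 | 102 8-13 | 103 13-18 | 100 18-23 | 101 23-28 | 104 28-33 | 102 33-36 | 100 36-38 | 101 38-39 |
Completion: 100=38  101=39  102=36  103=18  104=33
Turnaround (C−A): 100=26  101=27  102=29  103=15  104=21
Waiting(102) = turnaround − burst = 29 − 8 = 21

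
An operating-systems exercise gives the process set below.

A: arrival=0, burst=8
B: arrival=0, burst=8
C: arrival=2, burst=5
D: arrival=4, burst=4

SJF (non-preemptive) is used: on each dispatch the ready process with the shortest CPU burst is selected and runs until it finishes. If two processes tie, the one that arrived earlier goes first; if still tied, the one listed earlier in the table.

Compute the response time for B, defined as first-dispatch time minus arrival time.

Gantt: | A 0-8 | D 8-12 | C 12-17 | B 17-25 |
Completion: A=8  B=25  C=17  D=12
Turnaround (C−A): A=8  B=25  C=15  D=8
Response(B) = first start − arrival = 17 − 0 = 17

17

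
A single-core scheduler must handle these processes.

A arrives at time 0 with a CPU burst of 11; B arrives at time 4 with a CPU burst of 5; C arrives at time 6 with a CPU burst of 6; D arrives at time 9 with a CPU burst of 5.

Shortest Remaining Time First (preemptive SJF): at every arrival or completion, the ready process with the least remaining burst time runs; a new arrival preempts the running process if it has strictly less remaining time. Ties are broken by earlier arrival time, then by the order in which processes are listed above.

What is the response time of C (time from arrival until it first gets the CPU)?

Gantt: | A 0-4 | B 4-9 | D 9-14 | C 14-20 | A 20-27 |
Completion: A=27  B=9  C=20  D=14
Response(C) = first start − arrival = 14 − 6 = 8

8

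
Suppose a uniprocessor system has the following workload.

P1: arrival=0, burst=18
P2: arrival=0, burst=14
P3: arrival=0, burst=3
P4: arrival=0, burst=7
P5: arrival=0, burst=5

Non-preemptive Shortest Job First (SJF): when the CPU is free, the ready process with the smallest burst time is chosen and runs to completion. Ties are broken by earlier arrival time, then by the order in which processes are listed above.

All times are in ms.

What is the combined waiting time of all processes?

Schedule: | P3 0-3 | P5 3-8 | P4 8-15 | P2 15-29 | P1 29-47 |
Completion: P1=47  P2=29  P3=3  P4=15  P5=8
Waiting = turnaround − burst: P1=29, P2=15, P3=0, P4=8, P5=3
Total waiting = 29 + 15 + 0 + 8 + 3 = 55

55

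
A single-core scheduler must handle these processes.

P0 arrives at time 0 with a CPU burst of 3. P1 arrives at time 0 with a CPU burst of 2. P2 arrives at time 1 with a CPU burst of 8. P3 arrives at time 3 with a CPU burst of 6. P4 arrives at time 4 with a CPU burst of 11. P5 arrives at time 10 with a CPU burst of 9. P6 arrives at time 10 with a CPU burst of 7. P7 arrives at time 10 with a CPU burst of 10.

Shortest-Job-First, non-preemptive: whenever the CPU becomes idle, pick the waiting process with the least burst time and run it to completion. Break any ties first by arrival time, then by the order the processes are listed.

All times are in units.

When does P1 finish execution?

Schedule: | P1 0-2 | P0 2-5 | P3 5-11 | P6 11-18 | P2 18-26 | P5 26-35 | P7 35-45 | P4 45-56 |
Completion: P0=5  P1=2  P2=26  P3=11  P4=56  P5=35  P6=18  P7=45
Turnaround (C−A): P0=5  P1=2  P2=25  P3=8  P4=52  P5=25  P6=8  P7=35

2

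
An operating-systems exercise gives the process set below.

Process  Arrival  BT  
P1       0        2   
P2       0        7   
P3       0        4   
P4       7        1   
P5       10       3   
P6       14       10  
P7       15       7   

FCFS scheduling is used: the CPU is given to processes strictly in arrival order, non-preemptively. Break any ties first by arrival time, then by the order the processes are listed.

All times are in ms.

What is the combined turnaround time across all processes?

Timeline: | P1 0-2 | P2 2-9 | P3 9-13 | P4 13-14 | P5 14-17 | P6 17-27 | P7 27-34 |
Completion: P1=2  P2=9  P3=13  P4=14  P5=17  P6=27  P7=34
Turnaround (C−A): P1=2  P2=9  P3=13  P4=7  P5=7  P6=13  P7=19
Turnaround = completion − arrival: P1=2, P2=9, P3=13, P4=7, P5=7, P6=13, P7=19
Total turnaround = 2 + 9 + 13 + 7 + 7 + 13 + 19 = 70

70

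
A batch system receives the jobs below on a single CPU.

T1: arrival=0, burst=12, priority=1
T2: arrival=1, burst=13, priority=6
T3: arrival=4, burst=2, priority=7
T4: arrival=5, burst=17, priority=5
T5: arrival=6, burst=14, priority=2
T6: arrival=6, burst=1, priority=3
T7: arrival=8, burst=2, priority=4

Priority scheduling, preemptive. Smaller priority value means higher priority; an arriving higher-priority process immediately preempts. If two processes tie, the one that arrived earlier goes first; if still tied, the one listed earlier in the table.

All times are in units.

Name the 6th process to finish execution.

T2

Schedule: | T1 0-12 | T5 12-26 | T6 26-27 | T7 27-29 | T4 29-46 | T2 46-59 | T3 59-61 |
Completion: T1=12  T2=59  T3=61  T4=46  T5=26  T6=27  T7=29
Turnaround (C−A): T1=12  T2=58  T3=57  T4=41  T5=20  T6=21  T7=21
Finish order: T1 → T5 → T6 → T7 → T4 → T2 → T3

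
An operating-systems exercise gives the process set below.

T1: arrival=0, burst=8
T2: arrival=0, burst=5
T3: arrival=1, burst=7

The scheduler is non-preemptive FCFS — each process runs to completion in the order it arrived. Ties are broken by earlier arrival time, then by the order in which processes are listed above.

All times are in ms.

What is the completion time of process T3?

Timeline: | T1 0-8 | T2 8-13 | T3 13-20 |
Completion: T1=8  T2=13  T3=20

20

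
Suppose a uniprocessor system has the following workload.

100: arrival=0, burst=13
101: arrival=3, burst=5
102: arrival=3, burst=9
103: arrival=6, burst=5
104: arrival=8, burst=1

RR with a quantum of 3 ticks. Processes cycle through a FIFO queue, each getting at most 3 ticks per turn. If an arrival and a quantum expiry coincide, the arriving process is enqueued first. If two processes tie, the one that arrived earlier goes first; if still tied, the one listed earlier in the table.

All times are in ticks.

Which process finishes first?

Schedule: | 100 0-3 | 101 3-6 | 102 6-9 | 100 9-12 | 103 12-15 | 101 15-17 | 104 17-18 | 102 18-21 | 100 21-24 | 103 24-26 | 102 26-29 | 100 29-33 |
Completion: 100=33  101=17  102=29  103=26  104=18
Turnaround (C−A): 100=33  101=14  102=26  103=20  104=10
Finish order: 101 → 104 → 103 → 102 → 100

101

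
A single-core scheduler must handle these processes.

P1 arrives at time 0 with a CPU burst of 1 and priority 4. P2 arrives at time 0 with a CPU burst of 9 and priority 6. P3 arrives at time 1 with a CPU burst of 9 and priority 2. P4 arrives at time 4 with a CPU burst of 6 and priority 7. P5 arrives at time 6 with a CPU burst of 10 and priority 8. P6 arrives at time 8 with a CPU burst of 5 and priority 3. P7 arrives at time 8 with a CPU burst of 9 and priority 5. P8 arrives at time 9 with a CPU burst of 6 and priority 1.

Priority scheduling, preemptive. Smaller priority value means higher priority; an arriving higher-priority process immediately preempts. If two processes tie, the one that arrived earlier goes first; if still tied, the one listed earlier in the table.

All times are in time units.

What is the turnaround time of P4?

Gantt: | P1 0-1 | P3 1-9 | P8 9-15 | P3 15-16 | P6 16-21 | P7 21-30 | P2 30-39 | P4 39-45 | P5 45-55 |
Completion: P1=1  P2=39  P3=16  P4=45  P5=55  P6=21  P7=30  P8=15
Turnaround(P4) = completion − arrival = 45 − 4 = 41

41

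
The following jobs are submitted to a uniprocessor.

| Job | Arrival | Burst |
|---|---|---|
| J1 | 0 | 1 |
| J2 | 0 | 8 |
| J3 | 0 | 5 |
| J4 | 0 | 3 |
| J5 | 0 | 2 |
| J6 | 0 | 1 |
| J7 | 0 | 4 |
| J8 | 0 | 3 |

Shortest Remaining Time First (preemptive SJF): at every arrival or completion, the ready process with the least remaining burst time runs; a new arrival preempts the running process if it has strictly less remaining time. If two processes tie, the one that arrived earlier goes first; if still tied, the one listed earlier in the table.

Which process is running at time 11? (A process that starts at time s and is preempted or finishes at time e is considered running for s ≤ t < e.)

J7

Schedule: | J1 0-1 | J6 1-2 | J5 2-4 | J4 4-7 | J8 7-10 | J7 10-14 | J3 14-19 | J2 19-27 |
Completion: J1=1  J2=27  J3=19  J4=7  J5=4  J6=2  J7=14  J8=10
Turnaround (C−A): J1=1  J2=27  J3=19  J4=7  J5=4  J6=2  J7=14  J8=10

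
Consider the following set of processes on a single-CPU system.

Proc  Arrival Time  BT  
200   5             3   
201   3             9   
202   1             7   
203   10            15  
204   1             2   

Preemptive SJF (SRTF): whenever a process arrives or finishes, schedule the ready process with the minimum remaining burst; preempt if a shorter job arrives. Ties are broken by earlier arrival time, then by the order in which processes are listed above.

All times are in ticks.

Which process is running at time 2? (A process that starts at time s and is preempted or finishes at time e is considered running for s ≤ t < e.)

Timeline: | idle 0-1 | 204 1-3 | 202 3-5 | 200 5-8 | 202 8-13 | 201 13-22 | 203 22-37 |
Completion: 200=8  201=22  202=13  203=37  204=3
Turnaround (C−A): 200=3  201=19  202=12  203=27  204=2

204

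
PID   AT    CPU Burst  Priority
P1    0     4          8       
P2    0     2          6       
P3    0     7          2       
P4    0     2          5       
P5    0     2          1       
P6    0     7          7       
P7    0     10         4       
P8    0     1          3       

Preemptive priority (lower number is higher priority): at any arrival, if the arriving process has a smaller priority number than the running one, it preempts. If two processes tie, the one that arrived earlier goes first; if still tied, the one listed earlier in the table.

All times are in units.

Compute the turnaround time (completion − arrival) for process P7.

20

Gantt: | P5 0-2 | P3 2-9 | P8 9-10 | P7 10-20 | P4 20-22 | P2 22-24 | P6 24-31 | P1 31-35 |
Completion: P1=35  P2=24  P3=9  P4=22  P5=2  P6=31  P7=20  P8=10
Turnaround (C−A): P1=35  P2=24  P3=9  P4=22  P5=2  P6=31  P7=20  P8=10
Turnaround(P7) = completion − arrival = 20 − 0 = 20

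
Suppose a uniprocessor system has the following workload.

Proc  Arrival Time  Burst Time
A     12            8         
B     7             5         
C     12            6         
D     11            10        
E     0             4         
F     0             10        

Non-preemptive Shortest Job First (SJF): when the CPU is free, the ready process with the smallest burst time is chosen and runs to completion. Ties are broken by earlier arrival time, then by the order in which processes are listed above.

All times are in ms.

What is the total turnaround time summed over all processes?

Schedule: | E 0-4 | F 4-14 | B 14-19 | C 19-25 | A 25-33 | D 33-43 |
Completion: A=33  B=19  C=25  D=43  E=4  F=14
Turnaround (C−A): A=21  B=12  C=13  D=32  E=4  F=14
Turnaround = completion − arrival: A=21, B=12, C=13, D=32, E=4, F=14
Total turnaround = 21 + 12 + 13 + 32 + 4 + 14 = 96

96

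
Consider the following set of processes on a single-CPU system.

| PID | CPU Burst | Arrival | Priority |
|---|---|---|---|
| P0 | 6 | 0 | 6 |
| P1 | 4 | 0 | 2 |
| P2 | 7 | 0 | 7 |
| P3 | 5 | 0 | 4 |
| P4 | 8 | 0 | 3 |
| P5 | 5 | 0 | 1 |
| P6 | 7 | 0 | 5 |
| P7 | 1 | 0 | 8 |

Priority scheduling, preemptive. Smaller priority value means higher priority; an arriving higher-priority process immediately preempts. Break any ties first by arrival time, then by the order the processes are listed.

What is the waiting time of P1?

5

Timeline: | P5 0-5 | P1 5-9 | P4 9-17 | P3 17-22 | P6 22-29 | P0 29-35 | P2 35-42 | P7 42-43 |
Completion: P0=35  P1=9  P2=42  P3=22  P4=17  P5=5  P6=29  P7=43
Turnaround (C−A): P0=35  P1=9  P2=42  P3=22  P4=17  P5=5  P6=29  P7=43
Waiting(P1) = turnaround − burst = 9 − 4 = 5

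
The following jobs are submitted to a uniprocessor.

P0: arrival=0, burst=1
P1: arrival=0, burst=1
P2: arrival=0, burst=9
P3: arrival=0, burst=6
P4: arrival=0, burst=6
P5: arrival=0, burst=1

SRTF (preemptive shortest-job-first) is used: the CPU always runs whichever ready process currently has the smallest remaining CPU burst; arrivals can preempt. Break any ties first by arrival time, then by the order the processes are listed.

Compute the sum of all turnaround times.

Gantt: | P0 0-1 | P1 1-2 | P5 2-3 | P3 3-9 | P4 9-15 | P2 15-24 |
Completion: P0=1  P1=2  P2=24  P3=9  P4=15  P5=3
Turnaround (C−A): P0=1  P1=2  P2=24  P3=9  P4=15  P5=3
Turnaround = completion − arrival: P0=1, P1=2, P2=24, P3=9, P4=15, P5=3
Total turnaround = 1 + 2 + 24 + 9 + 15 + 3 = 54

54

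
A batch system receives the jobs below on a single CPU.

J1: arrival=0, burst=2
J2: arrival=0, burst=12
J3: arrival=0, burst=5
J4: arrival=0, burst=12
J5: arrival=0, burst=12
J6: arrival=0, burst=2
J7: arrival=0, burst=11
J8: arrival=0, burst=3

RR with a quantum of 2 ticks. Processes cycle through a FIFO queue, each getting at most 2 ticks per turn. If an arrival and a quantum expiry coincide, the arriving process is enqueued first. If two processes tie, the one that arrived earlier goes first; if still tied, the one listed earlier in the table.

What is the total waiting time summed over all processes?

239

Timeline: | J1 0-2 | J2 2-4 | J3 4-6 | J4 6-8 | J5 8-10 | J6 10-12 | J7 12-14 | J8 14-16 | J2 16-18 | J3 18-20 | J4 20-22 | J5 22-24 | J7 24-26 | J8 26-27 | J2 27-29 | J3 29-30 | J4 30-32 | J5 32-34 | J7 34-36 | J2 36-38 | J4 38-40 | J5 40-42 | J7 42-44 | J2 44-46 | J4 46-48 | J5 48-50 | J7 50-52 | J2 52-54 | J4 54-56 | J5 56-58 | J7 58-59 |
Completion: J1=2  J2=54  J3=30  J4=56  J5=58  J6=12  J7=59  J8=27
Turnaround (C−A): J1=2  J2=54  J3=30  J4=56  J5=58  J6=12  J7=59  J8=27
Waiting = turnaround − burst: J1=0, J2=42, J3=25, J4=44, J5=46, J6=10, J7=48, J8=24
Total waiting = 0 + 42 + 25 + 44 + 46 + 10 + 48 + 24 = 239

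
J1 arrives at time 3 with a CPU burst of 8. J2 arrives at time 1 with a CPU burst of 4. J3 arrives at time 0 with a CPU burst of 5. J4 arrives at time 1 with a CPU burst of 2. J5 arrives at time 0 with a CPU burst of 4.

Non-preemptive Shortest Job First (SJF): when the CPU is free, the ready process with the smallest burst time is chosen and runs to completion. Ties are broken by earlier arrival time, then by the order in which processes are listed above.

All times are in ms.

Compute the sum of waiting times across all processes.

30

Gantt: | J5 0-4 | J4 4-6 | J2 6-10 | J3 10-15 | J1 15-23 |
Completion: J1=23  J2=10  J3=15  J4=6  J5=4
Turnaround (C−A): J1=20  J2=9  J3=15  J4=5  J5=4
Waiting = turnaround − burst: J1=12, J2=5, J3=10, J4=3, J5=0
Total waiting = 12 + 5 + 10 + 3 + 0 = 30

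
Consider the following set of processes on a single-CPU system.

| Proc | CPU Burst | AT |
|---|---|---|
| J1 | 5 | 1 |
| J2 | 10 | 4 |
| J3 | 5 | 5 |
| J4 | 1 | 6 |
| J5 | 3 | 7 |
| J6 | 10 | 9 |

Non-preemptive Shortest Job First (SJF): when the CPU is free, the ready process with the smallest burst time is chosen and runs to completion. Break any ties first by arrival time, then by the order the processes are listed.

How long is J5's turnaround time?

Gantt: | idle 0-1 | J1 1-6 | J4 6-7 | J5 7-10 | J3 10-15 | J2 15-25 | J6 25-35 |
Completion: J1=6  J2=25  J3=15  J4=7  J5=10  J6=35
Turnaround(J5) = completion − arrival = 10 − 7 = 3

3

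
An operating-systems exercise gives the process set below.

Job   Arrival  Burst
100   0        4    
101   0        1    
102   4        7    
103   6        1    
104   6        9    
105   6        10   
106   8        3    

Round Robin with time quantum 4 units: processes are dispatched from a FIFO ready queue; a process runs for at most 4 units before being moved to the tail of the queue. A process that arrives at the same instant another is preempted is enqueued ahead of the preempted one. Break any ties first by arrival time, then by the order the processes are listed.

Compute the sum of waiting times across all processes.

Gantt: | 100 0-4 | 101 4-5 | 102 5-9 | 103 9-10 | 104 10-14 | 105 14-18 | 106 18-21 | 102 21-24 | 104 24-28 | 105 28-32 | 104 32-33 | 105 33-35 |
Completion: 100=4  101=5  102=24  103=10  104=33  105=35  106=21
Turnaround (C−A): 100=4  101=5  102=20  103=4  104=27  105=29  106=13
Waiting = turnaround − burst: 100=0, 101=4, 102=13, 103=3, 104=18, 105=19, 106=10
Total waiting = 0 + 4 + 13 + 3 + 18 + 19 + 10 = 67

67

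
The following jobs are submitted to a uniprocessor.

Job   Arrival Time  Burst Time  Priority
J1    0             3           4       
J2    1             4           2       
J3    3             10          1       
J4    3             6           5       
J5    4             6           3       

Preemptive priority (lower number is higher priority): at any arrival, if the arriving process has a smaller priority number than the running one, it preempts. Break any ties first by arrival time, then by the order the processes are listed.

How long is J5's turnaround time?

Schedule: | J1 0-1 | J2 1-3 | J3 3-13 | J2 13-15 | J5 15-21 | J1 21-23 | J4 23-29 |
Completion: J1=23  J2=15  J3=13  J4=29  J5=21
Turnaround (C−A): J1=23  J2=14  J3=10  J4=26  J5=17
Turnaround(J5) = completion − arrival = 21 − 4 = 17

17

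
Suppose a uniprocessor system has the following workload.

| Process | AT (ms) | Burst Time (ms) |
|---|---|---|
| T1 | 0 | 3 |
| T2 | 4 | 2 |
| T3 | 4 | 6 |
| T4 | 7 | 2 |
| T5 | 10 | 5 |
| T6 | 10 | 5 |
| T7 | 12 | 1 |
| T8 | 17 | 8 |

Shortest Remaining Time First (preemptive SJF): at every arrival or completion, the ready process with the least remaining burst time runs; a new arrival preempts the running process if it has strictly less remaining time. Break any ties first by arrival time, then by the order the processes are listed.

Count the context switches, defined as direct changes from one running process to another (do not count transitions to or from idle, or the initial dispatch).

Gantt: | T1 0-3 | idle 3-4 | T2 4-6 | T3 6-7 | T4 7-9 | T3 9-12 | T7 12-13 | T3 13-15 | T5 15-20 | T6 20-25 | T8 25-33 |
Completion: T1=3  T2=6  T3=15  T4=9  T5=20  T6=25  T7=13  T8=33

8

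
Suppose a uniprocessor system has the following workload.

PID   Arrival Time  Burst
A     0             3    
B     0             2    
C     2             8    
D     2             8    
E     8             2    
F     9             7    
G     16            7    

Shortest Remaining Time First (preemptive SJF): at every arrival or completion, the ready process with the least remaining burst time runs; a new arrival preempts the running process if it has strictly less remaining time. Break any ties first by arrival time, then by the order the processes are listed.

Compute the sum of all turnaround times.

83

Timeline: | B 0-2 | A 2-5 | C 5-8 | E 8-10 | C 10-15 | F 15-22 | G 22-29 | D 29-37 |
Completion: A=5  B=2  C=15  D=37  E=10  F=22  G=29
Turnaround (C−A): A=5  B=2  C=13  D=35  E=2  F=13  G=13
Turnaround = completion − arrival: A=5, B=2, C=13, D=35, E=2, F=13, G=13
Total turnaround = 5 + 2 + 13 + 35 + 2 + 13 + 13 = 83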